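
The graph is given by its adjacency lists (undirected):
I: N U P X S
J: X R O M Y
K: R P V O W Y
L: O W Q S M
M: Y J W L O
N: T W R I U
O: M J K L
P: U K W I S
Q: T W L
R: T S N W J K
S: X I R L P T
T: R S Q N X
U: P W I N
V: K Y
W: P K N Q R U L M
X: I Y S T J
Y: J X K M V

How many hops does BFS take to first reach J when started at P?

3

Level 0: P
Level 1: I, K, S, U, W
Level 2: L, M, N, O, Q, R, T, V, X, Y
Level 3: J
J first appears at level 3.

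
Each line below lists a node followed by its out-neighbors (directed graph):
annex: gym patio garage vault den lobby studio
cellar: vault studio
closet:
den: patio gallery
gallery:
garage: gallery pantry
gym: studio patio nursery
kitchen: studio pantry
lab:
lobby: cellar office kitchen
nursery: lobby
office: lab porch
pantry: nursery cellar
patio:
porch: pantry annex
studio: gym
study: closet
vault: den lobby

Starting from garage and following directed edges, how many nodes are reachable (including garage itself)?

16

BFS from garage visits: garage, gallery, pantry, cellar, nursery, studio, vault, lobby, gym, den, kitchen, office, patio, lab, porch, annex
Reachable nodes: 16 of 18 total.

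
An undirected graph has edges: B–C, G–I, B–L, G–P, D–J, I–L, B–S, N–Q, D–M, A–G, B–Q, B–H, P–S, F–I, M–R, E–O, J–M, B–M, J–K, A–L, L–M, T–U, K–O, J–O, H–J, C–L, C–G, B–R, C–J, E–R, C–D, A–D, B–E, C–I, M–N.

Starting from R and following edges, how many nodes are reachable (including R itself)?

19

BFS from R visits: R, B, E, M, C, H, L, Q, S, O, D, J, N, G, I, A, P, K, F
Reachable nodes: 19 of 21 total.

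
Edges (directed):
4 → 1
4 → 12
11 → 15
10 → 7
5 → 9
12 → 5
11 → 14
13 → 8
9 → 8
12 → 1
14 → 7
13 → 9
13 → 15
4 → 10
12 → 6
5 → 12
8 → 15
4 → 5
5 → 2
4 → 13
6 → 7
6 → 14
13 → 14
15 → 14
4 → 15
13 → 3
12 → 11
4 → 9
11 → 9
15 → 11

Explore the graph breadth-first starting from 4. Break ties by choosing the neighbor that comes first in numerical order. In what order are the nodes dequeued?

4 -> 1 -> 5 -> 9 -> 10 -> 12 -> 13 -> 15 -> 2 -> 8 -> 7 -> 6 -> 11 -> 3 -> 14

Visit 4; enqueue 1, 5, 9, 10, 12, 13, 15 → queue [1, 5, 9, 10, 12, 13, 15]
Visit 1 → queue [5, 9, 10, 12, 13, 15]
Visit 5; enqueue 2 → queue [9, 10, 12, 13, 15, 2]
Visit 9; enqueue 8 → queue [10, 12, 13, 15, 2, 8]
Visit 10; enqueue 7 → queue [12, 13, 15, 2, 8, 7]
Visit 12; enqueue 6, 11 → queue [13, 15, 2, 8, 7, 6, 11]
Visit 13; enqueue 3, 14 → queue [15, 2, 8, 7, 6, 11, 3, 14]
Visit 15 → queue [2, 8, 7, 6, 11, 3, 14]
Visit 2 → queue [8, 7, 6, 11, 3, 14]
Visit 8 → queue [7, 6, 11, 3, 14]
Visit 7 → queue [6, 11, 3, 14]
Visit 6 → queue [11, 3, 14]
Visit 11 → queue [3, 14]
Visit 3 → queue [14]
Visit 14 → queue []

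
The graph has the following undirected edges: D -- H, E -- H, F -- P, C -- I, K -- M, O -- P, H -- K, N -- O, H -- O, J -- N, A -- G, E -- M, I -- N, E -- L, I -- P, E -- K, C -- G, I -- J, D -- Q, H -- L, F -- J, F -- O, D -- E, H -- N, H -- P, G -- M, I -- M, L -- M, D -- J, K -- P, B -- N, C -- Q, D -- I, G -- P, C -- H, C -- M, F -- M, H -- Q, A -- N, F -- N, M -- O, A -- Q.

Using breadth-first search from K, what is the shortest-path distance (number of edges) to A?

Level 0: K
Level 1: E, H, M, P
Level 2: C, D, F, G, I, L, N, O, Q
Level 3: A, B, J
A first appears at level 3.

3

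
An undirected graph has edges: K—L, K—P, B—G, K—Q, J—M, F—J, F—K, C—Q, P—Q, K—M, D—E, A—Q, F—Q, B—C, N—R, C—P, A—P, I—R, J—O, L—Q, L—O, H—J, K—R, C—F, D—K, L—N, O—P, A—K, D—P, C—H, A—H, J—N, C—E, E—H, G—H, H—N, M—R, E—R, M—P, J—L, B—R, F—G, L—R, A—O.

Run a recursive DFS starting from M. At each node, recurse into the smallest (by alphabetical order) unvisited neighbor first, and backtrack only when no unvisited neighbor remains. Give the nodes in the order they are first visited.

Visit M
M → J
J → F
F → C
C → B
B → G
G → H
H → A
A → K
K → D
D → E
E → R
R → I
R → L
L → N
L → O
O → P
P → Q

M J F C B G H A K D E R I L N O P Q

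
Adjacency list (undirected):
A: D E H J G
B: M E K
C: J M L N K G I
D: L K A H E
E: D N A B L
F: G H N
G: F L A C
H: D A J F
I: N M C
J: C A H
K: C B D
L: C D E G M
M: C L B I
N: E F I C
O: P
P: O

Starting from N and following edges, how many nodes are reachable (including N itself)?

14

BFS from N visits: N, C, E, F, I, G, J, K, L, M, A, B, D, H
Reachable nodes: 14 of 16 total.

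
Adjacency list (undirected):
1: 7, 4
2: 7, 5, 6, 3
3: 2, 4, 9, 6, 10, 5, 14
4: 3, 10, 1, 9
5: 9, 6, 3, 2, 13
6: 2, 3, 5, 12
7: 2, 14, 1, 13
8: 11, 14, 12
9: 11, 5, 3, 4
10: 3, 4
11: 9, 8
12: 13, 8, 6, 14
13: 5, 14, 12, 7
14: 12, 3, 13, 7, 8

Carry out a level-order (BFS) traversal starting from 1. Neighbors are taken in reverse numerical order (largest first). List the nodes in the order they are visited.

Visit 1; enqueue 7, 4 → queue [7, 4]
Visit 7; enqueue 14, 13, 2 → queue [4, 14, 13, 2]
Visit 4; enqueue 10, 9, 3 → queue [14, 13, 2, 10, 9, 3]
Visit 14; enqueue 12, 8 → queue [13, 2, 10, 9, 3, 12, 8]
Visit 13; enqueue 5 → queue [2, 10, 9, 3, 12, 8, 5]
Visit 2; enqueue 6 → queue [10, 9, 3, 12, 8, 5, 6]
Visit 10 → queue [9, 3, 12, 8, 5, 6]
Visit 9; enqueue 11 → queue [3, 12, 8, 5, 6, 11]
Visit 3 → queue [12, 8, 5, 6, 11]
Visit 12 → queue [8, 5, 6, 11]
Visit 8 → queue [5, 6, 11]
Visit 5 → queue [6, 11]
Visit 6 → queue [11]
Visit 11 → queue []

1, 7, 4, 14, 13, 2, 10, 9, 3, 12, 8, 5, 6, 11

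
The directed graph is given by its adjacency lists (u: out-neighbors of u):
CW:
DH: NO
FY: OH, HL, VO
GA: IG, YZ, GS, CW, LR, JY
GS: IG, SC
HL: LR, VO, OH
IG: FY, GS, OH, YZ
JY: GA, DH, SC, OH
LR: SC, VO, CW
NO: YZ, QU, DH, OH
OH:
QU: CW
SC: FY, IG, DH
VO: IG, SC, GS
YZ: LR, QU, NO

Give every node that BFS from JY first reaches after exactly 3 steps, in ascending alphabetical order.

HL, QU, VO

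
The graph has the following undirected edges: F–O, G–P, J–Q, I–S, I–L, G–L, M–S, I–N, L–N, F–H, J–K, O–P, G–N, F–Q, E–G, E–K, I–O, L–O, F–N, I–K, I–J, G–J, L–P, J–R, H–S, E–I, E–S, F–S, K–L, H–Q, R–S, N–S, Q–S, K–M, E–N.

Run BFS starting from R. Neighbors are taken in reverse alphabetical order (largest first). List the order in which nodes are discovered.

Visit R; enqueue S, J → queue [S, J]
Visit S; enqueue Q, N, M, I, H, F, E → queue [J, Q, N, M, I, H, F, E]
Visit J; enqueue K, G → queue [Q, N, M, I, H, F, E, K, G]
Visit Q → queue [N, M, I, H, F, E, K, G]
Visit N; enqueue L → queue [M, I, H, F, E, K, G, L]
Visit M → queue [I, H, F, E, K, G, L]
Visit I; enqueue O → queue [H, F, E, K, G, L, O]
Visit H → queue [F, E, K, G, L, O]
Visit F → queue [E, K, G, L, O]
Visit E → queue [K, G, L, O]
Visit K → queue [G, L, O]
Visit G; enqueue P → queue [L, O, P]
Visit L → queue [O, P]
Visit O → queue [P]
Visit P → queue []

R, S, J, Q, N, M, I, H, F, E, K, G, L, O, P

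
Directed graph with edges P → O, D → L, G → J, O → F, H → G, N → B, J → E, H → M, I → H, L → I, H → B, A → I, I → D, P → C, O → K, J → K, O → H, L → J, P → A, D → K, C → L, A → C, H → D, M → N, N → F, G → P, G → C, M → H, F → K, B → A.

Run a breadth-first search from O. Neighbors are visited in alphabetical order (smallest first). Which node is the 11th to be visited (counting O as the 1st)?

Visit O; enqueue F, H, K → queue [F, H, K]
Visit F → queue [H, K]
Visit H; enqueue B, D, G, M → queue [K, B, D, G, M]
Visit K → queue [B, D, G, M]
Visit B; enqueue A → queue [D, G, M, A]
Visit D; enqueue L → queue [G, M, A, L]
Visit G; enqueue C, J, P → queue [M, A, L, C, J, P]
Visit M; enqueue N → queue [A, L, C, J, P, N]
Visit A; enqueue I → queue [L, C, J, P, N, I]
Visit L → queue [C, J, P, N, I]
Visit C → queue [J, P, N, I]
Visit J; enqueue E → queue [P, N, I, E]
Visit P → queue [N, I, E]
Visit N → queue [I, E]
Visit I → queue [E]
Visit E → queue []

Visit order: O, F, H, K, B, D, G, M, A, L, C, J, P, N, I, E

C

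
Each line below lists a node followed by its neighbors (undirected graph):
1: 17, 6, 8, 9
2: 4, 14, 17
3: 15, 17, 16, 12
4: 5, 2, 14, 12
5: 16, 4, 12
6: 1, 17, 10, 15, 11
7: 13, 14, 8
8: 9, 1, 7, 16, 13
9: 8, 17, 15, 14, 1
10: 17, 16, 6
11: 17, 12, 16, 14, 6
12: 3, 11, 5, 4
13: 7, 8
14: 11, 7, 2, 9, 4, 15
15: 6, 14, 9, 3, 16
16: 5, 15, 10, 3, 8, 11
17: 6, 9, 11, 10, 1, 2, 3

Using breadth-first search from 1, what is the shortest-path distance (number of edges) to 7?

2

Level 0: 1
Level 1: 6, 8, 9, 17
Level 2: 2, 3, 7, 10, 11, 13, 14, 15, 16
Level 3: 4, 5, 12
7 first appears at level 2.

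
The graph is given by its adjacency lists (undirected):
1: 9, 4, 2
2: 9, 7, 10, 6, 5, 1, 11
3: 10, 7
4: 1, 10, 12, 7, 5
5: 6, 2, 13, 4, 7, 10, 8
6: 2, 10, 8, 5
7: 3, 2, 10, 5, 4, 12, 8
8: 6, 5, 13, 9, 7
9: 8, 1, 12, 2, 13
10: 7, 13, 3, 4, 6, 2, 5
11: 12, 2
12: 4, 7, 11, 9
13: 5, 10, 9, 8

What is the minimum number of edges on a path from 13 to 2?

Level 0: 13
Level 1: 5, 8, 9, 10
Level 2: 1, 2, 3, 4, 6, 7, 12
Level 3: 11
2 first appears at level 2.

2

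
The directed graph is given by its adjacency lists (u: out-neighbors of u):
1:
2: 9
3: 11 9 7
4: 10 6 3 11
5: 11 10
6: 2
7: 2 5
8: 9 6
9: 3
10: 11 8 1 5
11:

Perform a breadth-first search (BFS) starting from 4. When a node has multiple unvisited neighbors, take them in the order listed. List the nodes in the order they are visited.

4 10 6 3 11 8 1 5 2 9 7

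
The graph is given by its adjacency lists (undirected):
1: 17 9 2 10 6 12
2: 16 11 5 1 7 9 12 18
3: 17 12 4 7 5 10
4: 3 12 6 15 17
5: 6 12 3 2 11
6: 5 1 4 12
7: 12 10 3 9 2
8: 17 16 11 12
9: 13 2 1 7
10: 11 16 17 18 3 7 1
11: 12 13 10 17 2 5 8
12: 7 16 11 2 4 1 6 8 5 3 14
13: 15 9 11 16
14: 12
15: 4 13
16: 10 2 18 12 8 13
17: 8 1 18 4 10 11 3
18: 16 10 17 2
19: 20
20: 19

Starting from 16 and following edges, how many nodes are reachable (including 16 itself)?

BFS from 16 visits: 16, 10, 2, 18, 12, 8, 13, 11, 17, 3, 7, 1, 5, 9, 4, 6, 14, 15
Reachable nodes: 18 of 20 total.

18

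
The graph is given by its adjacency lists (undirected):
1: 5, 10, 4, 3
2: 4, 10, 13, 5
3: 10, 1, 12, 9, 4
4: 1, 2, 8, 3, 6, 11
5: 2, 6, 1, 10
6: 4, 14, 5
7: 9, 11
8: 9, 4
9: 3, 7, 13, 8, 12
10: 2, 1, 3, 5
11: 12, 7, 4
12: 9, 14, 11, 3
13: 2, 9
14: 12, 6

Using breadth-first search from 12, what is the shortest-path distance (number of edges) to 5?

3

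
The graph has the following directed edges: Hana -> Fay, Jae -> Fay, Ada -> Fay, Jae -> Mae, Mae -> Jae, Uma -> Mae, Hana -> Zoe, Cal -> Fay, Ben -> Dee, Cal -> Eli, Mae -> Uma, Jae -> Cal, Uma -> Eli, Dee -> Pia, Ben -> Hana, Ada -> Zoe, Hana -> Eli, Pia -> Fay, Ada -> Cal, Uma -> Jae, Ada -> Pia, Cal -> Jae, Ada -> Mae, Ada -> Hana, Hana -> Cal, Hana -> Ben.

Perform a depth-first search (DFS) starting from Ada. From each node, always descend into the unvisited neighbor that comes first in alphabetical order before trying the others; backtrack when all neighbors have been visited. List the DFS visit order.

Ada, Cal, Eli, Fay, Jae, Mae, Uma, Hana, Ben, Dee, Pia, Zoe

Visit Ada
Ada → Cal
Cal → Eli
Cal → Fay
Cal → Jae
Jae → Mae
Mae → Uma
Ada → Hana
Hana → Ben
Ben → Dee
Dee → Pia
Hana → Zoe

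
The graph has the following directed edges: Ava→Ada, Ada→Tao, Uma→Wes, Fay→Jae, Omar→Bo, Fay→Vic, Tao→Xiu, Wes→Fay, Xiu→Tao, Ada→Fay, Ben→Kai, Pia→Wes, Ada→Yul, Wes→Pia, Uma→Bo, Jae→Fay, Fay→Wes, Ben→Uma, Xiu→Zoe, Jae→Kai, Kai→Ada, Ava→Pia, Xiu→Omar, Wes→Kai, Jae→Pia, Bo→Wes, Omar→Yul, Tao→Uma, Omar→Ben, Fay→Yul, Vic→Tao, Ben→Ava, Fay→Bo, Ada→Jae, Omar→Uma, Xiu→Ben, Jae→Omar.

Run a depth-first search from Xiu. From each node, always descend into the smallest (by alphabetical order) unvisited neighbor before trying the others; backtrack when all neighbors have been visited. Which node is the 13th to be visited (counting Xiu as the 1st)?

Yul

Visit Xiu
Xiu → Ben
Ben → Ava
Ava → Ada
Ada → Fay
Fay → Bo
Bo → Wes
Wes → Kai
Wes → Pia
Fay → Jae
Jae → Omar
Omar → Uma
Omar → Yul
Fay → Vic
Vic → Tao
Xiu → Zoe

Visit order: Xiu, Ben, Ava, Ada, Fay, Bo, Wes, Kai, Pia, Jae, Omar, Uma, Yul, Vic, Tao, Zoe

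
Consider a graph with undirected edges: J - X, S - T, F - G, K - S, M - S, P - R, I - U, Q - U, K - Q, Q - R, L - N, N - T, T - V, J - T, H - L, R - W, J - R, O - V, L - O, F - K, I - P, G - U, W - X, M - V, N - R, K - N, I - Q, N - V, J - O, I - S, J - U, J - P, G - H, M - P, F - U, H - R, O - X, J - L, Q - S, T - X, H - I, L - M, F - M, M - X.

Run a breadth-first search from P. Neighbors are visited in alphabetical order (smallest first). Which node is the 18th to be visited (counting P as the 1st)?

G

Visit P; enqueue I, J, M, R → queue [I, J, M, R]
Visit I; enqueue H, Q, S, U → queue [J, M, R, H, Q, S, U]
Visit J; enqueue L, O, T, X → queue [M, R, H, Q, S, U, L, O, T, X]
Visit M; enqueue F, V → queue [R, H, Q, S, U, L, O, T, X, F, V]
Visit R; enqueue N, W → queue [H, Q, S, U, L, O, T, X, F, V, N, W]
Visit H; enqueue G → queue [Q, S, U, L, O, T, X, F, V, N, W, G]
Visit Q; enqueue K → queue [S, U, L, O, T, X, F, V, N, W, G, K]
Visit S → queue [U, L, O, T, X, F, V, N, W, G, K]
Visit U → queue [L, O, T, X, F, V, N, W, G, K]
Visit L → queue [O, T, X, F, V, N, W, G, K]
Visit O → queue [T, X, F, V, N, W, G, K]
Visit T → queue [X, F, V, N, W, G, K]
Visit X → queue [F, V, N, W, G, K]
Visit F → queue [V, N, W, G, K]
Visit V → queue [N, W, G, K]
Visit N → queue [W, G, K]
Visit W → queue [G, K]
Visit G → queue [K]
Visit K → queue []

Visit order: P, I, J, M, R, H, Q, S, U, L, O, T, X, F, V, N, W, G, K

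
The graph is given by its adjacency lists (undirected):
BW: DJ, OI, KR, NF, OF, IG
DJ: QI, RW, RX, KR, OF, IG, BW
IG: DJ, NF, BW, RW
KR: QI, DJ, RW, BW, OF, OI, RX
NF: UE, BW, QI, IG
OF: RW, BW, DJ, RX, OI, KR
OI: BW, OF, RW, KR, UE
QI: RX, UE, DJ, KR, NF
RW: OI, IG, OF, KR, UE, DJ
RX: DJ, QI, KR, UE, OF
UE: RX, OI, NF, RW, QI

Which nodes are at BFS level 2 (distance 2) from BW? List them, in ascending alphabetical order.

QI, RW, RX, UE

Level 0: BW
Level 1: DJ, IG, KR, NF, OF, OI
Level 2: QI, RW, RX, UE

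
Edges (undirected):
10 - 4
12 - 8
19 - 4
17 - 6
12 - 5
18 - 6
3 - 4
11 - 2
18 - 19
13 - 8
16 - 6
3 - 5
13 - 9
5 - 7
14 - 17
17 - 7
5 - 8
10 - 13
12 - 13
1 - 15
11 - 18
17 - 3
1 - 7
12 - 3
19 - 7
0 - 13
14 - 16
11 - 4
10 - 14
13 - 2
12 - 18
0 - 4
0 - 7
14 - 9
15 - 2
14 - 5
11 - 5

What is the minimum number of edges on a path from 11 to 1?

Level 0: 11
Level 1: 2, 4, 5, 18
Level 2: 0, 3, 6, 7, 8, 10, 12, 13, 14, 15, 19
Level 3: 1, 9, 16, 17
1 first appears at level 3.

3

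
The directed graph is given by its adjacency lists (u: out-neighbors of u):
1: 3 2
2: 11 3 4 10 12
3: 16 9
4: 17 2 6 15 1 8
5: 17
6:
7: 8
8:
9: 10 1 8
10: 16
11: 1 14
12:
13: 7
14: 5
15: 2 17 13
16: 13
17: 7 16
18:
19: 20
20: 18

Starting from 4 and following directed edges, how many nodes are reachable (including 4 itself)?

17

BFS from 4 visits: 4, 17, 2, 6, 15, 1, 8, 7, 16, 11, 3, 10, 12, 13, 14, 9, 5
Reachable nodes: 17 of 20 total.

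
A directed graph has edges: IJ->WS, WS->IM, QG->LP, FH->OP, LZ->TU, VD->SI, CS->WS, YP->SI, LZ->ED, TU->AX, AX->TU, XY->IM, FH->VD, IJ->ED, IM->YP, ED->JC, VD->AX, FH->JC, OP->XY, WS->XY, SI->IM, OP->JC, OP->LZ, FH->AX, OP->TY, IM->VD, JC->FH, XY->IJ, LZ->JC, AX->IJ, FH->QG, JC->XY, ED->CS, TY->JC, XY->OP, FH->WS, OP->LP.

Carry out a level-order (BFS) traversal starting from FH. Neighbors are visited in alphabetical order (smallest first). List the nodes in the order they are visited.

FH -> AX -> JC -> OP -> QG -> VD -> WS -> IJ -> TU -> XY -> LP -> LZ -> TY -> SI -> IM -> ED -> YP -> CS

Visit FH; enqueue AX, JC, OP, QG, VD, WS → queue [AX, JC, OP, QG, VD, WS]
Visit AX; enqueue IJ, TU → queue [JC, OP, QG, VD, WS, IJ, TU]
Visit JC; enqueue XY → queue [OP, QG, VD, WS, IJ, TU, XY]
Visit OP; enqueue LP, LZ, TY → queue [QG, VD, WS, IJ, TU, XY, LP, LZ, TY]
Visit QG → queue [VD, WS, IJ, TU, XY, LP, LZ, TY]
Visit VD; enqueue SI → queue [WS, IJ, TU, XY, LP, LZ, TY, SI]
Visit WS; enqueue IM → queue [IJ, TU, XY, LP, LZ, TY, SI, IM]
Visit IJ; enqueue ED → queue [TU, XY, LP, LZ, TY, SI, IM, ED]
Visit TU → queue [XY, LP, LZ, TY, SI, IM, ED]
Visit XY → queue [LP, LZ, TY, SI, IM, ED]
Visit LP → queue [LZ, TY, SI, IM, ED]
Visit LZ → queue [TY, SI, IM, ED]
Visit TY → queue [SI, IM, ED]
Visit SI → queue [IM, ED]
Visit IM; enqueue YP → queue [ED, YP]
Visit ED; enqueue CS → queue [YP, CS]
Visit YP → queue [CS]
Visit CS → queue []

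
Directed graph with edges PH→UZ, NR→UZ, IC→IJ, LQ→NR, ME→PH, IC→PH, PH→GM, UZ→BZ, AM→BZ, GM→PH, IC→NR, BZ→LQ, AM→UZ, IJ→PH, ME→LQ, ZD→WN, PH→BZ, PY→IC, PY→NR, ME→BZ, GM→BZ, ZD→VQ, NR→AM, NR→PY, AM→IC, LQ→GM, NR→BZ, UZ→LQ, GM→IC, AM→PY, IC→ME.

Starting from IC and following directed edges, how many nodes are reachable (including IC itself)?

11

BFS from IC visits: IC, IJ, ME, NR, PH, BZ, LQ, AM, PY, UZ, GM
Reachable nodes: 11 of 14 total.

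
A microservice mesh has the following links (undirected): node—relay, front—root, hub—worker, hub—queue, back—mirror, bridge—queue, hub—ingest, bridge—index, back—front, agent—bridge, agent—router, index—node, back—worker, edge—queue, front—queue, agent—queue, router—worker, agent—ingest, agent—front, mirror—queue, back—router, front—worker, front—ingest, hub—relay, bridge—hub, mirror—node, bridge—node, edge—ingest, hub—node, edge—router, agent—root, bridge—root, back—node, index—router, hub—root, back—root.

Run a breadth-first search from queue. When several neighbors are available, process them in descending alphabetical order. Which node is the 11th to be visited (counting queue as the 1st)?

Visit queue; enqueue mirror, hub, front, edge, bridge, agent → queue [mirror, hub, front, edge, bridge, agent]
Visit mirror; enqueue node, back → queue [hub, front, edge, bridge, agent, node, back]
Visit hub; enqueue worker, root, relay, ingest → queue [front, edge, bridge, agent, node, back, worker, root, relay, ingest]
Visit front → queue [edge, bridge, agent, node, back, worker, root, relay, ingest]
Visit edge; enqueue router → queue [bridge, agent, node, back, worker, root, relay, ingest, router]
Visit bridge; enqueue index → queue [agent, node, back, worker, root, relay, ingest, router, index]
Visit agent → queue [node, back, worker, root, relay, ingest, router, index]
Visit node → queue [back, worker, root, relay, ingest, router, index]
Visit back → queue [worker, root, relay, ingest, router, index]
Visit worker → queue [root, relay, ingest, router, index]
Visit root → queue [relay, ingest, router, index]
Visit relay → queue [ingest, router, index]
Visit ingest → queue [router, index]
Visit router → queue [index]
Visit index → queue []

Visit order: queue, mirror, hub, front, edge, bridge, agent, node, back, worker, root, relay, ingest, router, index

root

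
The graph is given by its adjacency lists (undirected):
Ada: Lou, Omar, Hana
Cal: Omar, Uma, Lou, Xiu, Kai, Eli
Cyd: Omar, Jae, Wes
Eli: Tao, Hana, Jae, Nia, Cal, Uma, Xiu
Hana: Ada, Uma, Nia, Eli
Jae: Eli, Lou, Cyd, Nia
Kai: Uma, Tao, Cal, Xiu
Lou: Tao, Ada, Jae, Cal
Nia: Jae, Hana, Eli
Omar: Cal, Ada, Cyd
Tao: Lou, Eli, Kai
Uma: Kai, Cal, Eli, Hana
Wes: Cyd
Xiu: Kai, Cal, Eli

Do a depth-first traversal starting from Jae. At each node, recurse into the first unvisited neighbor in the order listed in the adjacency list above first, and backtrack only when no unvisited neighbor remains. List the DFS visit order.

Visit Jae
Jae → Eli
Eli → Tao
Tao → Lou
Lou → Ada
Ada → Omar
Omar → Cal
Cal → Uma
Uma → Kai
Kai → Xiu
Uma → Hana
Hana → Nia
Omar → Cyd
Cyd → Wes

Jae → Eli → Tao → Lou → Ada → Omar → Cal → Uma → Kai → Xiu → Hana → Nia → Cyd → Wes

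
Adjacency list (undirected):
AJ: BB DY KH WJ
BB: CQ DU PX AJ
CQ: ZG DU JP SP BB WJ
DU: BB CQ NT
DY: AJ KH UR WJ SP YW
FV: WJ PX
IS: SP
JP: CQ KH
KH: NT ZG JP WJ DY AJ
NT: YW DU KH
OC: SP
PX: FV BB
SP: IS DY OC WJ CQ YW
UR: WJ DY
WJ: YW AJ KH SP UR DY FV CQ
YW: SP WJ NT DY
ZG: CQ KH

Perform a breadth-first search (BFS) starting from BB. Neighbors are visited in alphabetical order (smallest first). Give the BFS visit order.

Visit BB; enqueue AJ, CQ, DU, PX → queue [AJ, CQ, DU, PX]
Visit AJ; enqueue DY, KH, WJ → queue [CQ, DU, PX, DY, KH, WJ]
Visit CQ; enqueue JP, SP, ZG → queue [DU, PX, DY, KH, WJ, JP, SP, ZG]
Visit DU; enqueue NT → queue [PX, DY, KH, WJ, JP, SP, ZG, NT]
Visit PX; enqueue FV → queue [DY, KH, WJ, JP, SP, ZG, NT, FV]
Visit DY; enqueue UR, YW → queue [KH, WJ, JP, SP, ZG, NT, FV, UR, YW]
Visit KH → queue [WJ, JP, SP, ZG, NT, FV, UR, YW]
Visit WJ → queue [JP, SP, ZG, NT, FV, UR, YW]
Visit JP → queue [SP, ZG, NT, FV, UR, YW]
Visit SP; enqueue IS, OC → queue [ZG, NT, FV, UR, YW, IS, OC]
Visit ZG → queue [NT, FV, UR, YW, IS, OC]
Visit NT → queue [FV, UR, YW, IS, OC]
Visit FV → queue [UR, YW, IS, OC]
Visit UR → queue [YW, IS, OC]
Visit YW → queue [IS, OC]
Visit IS → queue [OC]
Visit OC → queue []

BB, AJ, CQ, DU, PX, DY, KH, WJ, JP, SP, ZG, NT, FV, UR, YW, IS, OC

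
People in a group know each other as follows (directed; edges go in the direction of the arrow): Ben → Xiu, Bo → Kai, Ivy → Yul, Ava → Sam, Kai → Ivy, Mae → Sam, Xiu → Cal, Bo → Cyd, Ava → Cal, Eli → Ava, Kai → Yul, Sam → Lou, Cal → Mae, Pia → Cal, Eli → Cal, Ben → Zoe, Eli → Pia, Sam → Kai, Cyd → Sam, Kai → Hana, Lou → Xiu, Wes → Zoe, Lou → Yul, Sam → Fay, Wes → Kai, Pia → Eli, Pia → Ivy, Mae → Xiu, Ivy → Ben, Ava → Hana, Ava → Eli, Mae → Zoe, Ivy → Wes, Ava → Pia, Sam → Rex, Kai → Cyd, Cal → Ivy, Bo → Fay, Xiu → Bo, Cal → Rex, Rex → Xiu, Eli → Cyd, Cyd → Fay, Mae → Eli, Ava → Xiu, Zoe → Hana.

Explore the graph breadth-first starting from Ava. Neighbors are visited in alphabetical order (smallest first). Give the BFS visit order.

Visit Ava; enqueue Cal, Eli, Hana, Pia, Sam, Xiu → queue [Cal, Eli, Hana, Pia, Sam, Xiu]
Visit Cal; enqueue Ivy, Mae, Rex → queue [Eli, Hana, Pia, Sam, Xiu, Ivy, Mae, Rex]
Visit Eli; enqueue Cyd → queue [Hana, Pia, Sam, Xiu, Ivy, Mae, Rex, Cyd]
Visit Hana → queue [Pia, Sam, Xiu, Ivy, Mae, Rex, Cyd]
Visit Pia → queue [Sam, Xiu, Ivy, Mae, Rex, Cyd]
Visit Sam; enqueue Fay, Kai, Lou → queue [Xiu, Ivy, Mae, Rex, Cyd, Fay, Kai, Lou]
Visit Xiu; enqueue Bo → queue [Ivy, Mae, Rex, Cyd, Fay, Kai, Lou, Bo]
Visit Ivy; enqueue Ben, Wes, Yul → queue [Mae, Rex, Cyd, Fay, Kai, Lou, Bo, Ben, Wes, Yul]
Visit Mae; enqueue Zoe → queue [Rex, Cyd, Fay, Kai, Lou, Bo, Ben, Wes, Yul, Zoe]
Visit Rex → queue [Cyd, Fay, Kai, Lou, Bo, Ben, Wes, Yul, Zoe]
Visit Cyd → queue [Fay, Kai, Lou, Bo, Ben, Wes, Yul, Zoe]
Visit Fay → queue [Kai, Lou, Bo, Ben, Wes, Yul, Zoe]
Visit Kai → queue [Lou, Bo, Ben, Wes, Yul, Zoe]
Visit Lou → queue [Bo, Ben, Wes, Yul, Zoe]
Visit Bo → queue [Ben, Wes, Yul, Zoe]
Visit Ben → queue [Wes, Yul, Zoe]
Visit Wes → queue [Yul, Zoe]
Visit Yul → queue [Zoe]
Visit Zoe → queue []

Ava Cal Eli Hana Pia Sam Xiu Ivy Mae Rex Cyd Fay Kai Lou Bo Ben Wes Yul Zoe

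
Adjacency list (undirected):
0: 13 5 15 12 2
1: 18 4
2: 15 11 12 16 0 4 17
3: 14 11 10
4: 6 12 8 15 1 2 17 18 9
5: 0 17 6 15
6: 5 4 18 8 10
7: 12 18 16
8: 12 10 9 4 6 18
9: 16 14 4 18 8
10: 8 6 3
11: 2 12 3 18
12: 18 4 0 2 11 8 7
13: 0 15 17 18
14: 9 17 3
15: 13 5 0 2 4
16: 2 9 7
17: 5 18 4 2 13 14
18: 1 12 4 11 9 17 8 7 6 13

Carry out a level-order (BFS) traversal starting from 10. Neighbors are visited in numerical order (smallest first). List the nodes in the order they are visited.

Visit 10; enqueue 3, 6, 8 → queue [3, 6, 8]
Visit 3; enqueue 11, 14 → queue [6, 8, 11, 14]
Visit 6; enqueue 4, 5, 18 → queue [8, 11, 14, 4, 5, 18]
Visit 8; enqueue 9, 12 → queue [11, 14, 4, 5, 18, 9, 12]
Visit 11; enqueue 2 → queue [14, 4, 5, 18, 9, 12, 2]
Visit 14; enqueue 17 → queue [4, 5, 18, 9, 12, 2, 17]
Visit 4; enqueue 1, 15 → queue [5, 18, 9, 12, 2, 17, 1, 15]
Visit 5; enqueue 0 → queue [18, 9, 12, 2, 17, 1, 15, 0]
Visit 18; enqueue 7, 13 → queue [9, 12, 2, 17, 1, 15, 0, 7, 13]
Visit 9; enqueue 16 → queue [12, 2, 17, 1, 15, 0, 7, 13, 16]
Visit 12 → queue [2, 17, 1, 15, 0, 7, 13, 16]
Visit 2 → queue [17, 1, 15, 0, 7, 13, 16]
Visit 17 → queue [1, 15, 0, 7, 13, 16]
Visit 1 → queue [15, 0, 7, 13, 16]
Visit 15 → queue [0, 7, 13, 16]
Visit 0 → queue [7, 13, 16]
Visit 7 → queue [13, 16]
Visit 13 → queue [16]
Visit 16 → queue []

10, 3, 6, 8, 11, 14, 4, 5, 18, 9, 12, 2, 17, 1, 15, 0, 7, 13, 16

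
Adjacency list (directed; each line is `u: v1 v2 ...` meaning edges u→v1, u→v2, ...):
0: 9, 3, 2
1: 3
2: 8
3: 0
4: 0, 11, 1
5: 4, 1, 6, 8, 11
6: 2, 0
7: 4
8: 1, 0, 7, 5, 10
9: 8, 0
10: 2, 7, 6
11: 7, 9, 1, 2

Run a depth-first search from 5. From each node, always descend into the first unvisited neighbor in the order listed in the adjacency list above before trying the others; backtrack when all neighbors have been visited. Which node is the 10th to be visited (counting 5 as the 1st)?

Visit 5
5 → 4
4 → 0
0 → 9
9 → 8
8 → 1
1 → 3
8 → 7
8 → 10
10 → 2
10 → 6
4 → 11

Visit order: 5, 4, 0, 9, 8, 1, 3, 7, 10, 2, 6, 11

2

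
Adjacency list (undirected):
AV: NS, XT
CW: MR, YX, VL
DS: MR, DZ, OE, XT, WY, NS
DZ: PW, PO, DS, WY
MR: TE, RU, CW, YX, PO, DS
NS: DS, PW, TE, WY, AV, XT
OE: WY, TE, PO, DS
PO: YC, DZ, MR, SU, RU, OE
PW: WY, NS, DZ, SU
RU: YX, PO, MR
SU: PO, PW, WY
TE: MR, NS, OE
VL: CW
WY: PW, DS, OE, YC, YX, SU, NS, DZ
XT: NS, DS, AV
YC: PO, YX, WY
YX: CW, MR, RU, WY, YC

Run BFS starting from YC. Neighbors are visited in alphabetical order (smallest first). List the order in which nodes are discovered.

Visit YC; enqueue PO, WY, YX → queue [PO, WY, YX]
Visit PO; enqueue DZ, MR, OE, RU, SU → queue [WY, YX, DZ, MR, OE, RU, SU]
Visit WY; enqueue DS, NS, PW → queue [YX, DZ, MR, OE, RU, SU, DS, NS, PW]
Visit YX; enqueue CW → queue [DZ, MR, OE, RU, SU, DS, NS, PW, CW]
Visit DZ → queue [MR, OE, RU, SU, DS, NS, PW, CW]
Visit MR; enqueue TE → queue [OE, RU, SU, DS, NS, PW, CW, TE]
Visit OE → queue [RU, SU, DS, NS, PW, CW, TE]
Visit RU → queue [SU, DS, NS, PW, CW, TE]
Visit SU → queue [DS, NS, PW, CW, TE]
Visit DS; enqueue XT → queue [NS, PW, CW, TE, XT]
Visit NS; enqueue AV → queue [PW, CW, TE, XT, AV]
Visit PW → queue [CW, TE, XT, AV]
Visit CW; enqueue VL → queue [TE, XT, AV, VL]
Visit TE → queue [XT, AV, VL]
Visit XT → queue [AV, VL]
Visit AV → queue [VL]
Visit VL → queue []

YC PO WY YX DZ MR OE RU SU DS NS PW CW TE XT AV VL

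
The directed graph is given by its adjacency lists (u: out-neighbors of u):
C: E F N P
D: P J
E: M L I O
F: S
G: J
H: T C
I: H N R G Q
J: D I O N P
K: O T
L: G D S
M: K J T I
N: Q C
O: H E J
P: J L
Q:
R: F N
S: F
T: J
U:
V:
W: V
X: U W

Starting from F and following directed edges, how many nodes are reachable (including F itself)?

2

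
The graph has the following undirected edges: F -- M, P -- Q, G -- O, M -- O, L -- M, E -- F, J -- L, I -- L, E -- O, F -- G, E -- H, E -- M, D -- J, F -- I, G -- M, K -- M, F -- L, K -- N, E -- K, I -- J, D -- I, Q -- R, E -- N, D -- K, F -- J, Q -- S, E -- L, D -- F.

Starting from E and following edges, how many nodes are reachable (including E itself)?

12

BFS from E visits: E, F, H, K, L, M, N, O, D, G, I, J
Reachable nodes: 12 of 16 total.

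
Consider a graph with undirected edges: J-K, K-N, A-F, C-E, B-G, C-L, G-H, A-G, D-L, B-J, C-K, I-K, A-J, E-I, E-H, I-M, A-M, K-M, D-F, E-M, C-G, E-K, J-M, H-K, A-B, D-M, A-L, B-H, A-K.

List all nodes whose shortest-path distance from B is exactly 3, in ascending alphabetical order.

D, I, N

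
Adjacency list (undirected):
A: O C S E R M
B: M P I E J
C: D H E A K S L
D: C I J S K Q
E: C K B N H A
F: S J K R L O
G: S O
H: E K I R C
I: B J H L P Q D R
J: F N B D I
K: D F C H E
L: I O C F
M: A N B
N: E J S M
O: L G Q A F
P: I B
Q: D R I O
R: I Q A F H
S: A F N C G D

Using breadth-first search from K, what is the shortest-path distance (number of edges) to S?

2

Level 0: K
Level 1: C, D, E, F, H
Level 2: A, B, I, J, L, N, O, Q, R, S
Level 3: G, M, P
S first appears at level 2.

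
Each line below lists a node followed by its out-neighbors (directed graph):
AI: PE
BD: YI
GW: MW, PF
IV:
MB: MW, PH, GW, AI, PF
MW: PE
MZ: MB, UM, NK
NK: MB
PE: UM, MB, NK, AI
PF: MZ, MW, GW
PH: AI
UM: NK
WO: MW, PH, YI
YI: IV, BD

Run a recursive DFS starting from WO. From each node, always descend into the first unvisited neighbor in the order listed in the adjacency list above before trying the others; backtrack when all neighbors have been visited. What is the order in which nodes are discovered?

Visit WO
WO → MW
MW → PE
PE → UM
UM → NK
NK → MB
MB → PH
PH → AI
MB → GW
GW → PF
PF → MZ
WO → YI
YI → IV
YI → BD

WO, MW, PE, UM, NK, MB, PH, AI, GW, PF, MZ, YI, IV, BD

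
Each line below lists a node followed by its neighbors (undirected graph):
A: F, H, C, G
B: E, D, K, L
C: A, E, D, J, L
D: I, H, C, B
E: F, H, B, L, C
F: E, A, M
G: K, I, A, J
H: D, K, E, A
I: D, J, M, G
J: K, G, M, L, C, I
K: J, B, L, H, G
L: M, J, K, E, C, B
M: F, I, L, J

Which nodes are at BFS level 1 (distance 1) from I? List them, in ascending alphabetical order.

D, G, J, M

Level 0: I
Level 1: D, G, J, M
Level 2: A, B, C, F, H, K, L
Level 3: E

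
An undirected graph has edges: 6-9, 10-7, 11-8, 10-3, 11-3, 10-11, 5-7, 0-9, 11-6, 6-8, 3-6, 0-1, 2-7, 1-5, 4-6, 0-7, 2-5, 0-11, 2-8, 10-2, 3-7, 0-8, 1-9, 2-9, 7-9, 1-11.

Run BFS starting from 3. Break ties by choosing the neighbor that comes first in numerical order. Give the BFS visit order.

3 -> 6 -> 7 -> 10 -> 11 -> 4 -> 8 -> 9 -> 0 -> 2 -> 5 -> 1

Visit 3; enqueue 6, 7, 10, 11 → queue [6, 7, 10, 11]
Visit 6; enqueue 4, 8, 9 → queue [7, 10, 11, 4, 8, 9]
Visit 7; enqueue 0, 2, 5 → queue [10, 11, 4, 8, 9, 0, 2, 5]
Visit 10 → queue [11, 4, 8, 9, 0, 2, 5]
Visit 11; enqueue 1 → queue [4, 8, 9, 0, 2, 5, 1]
Visit 4 → queue [8, 9, 0, 2, 5, 1]
Visit 8 → queue [9, 0, 2, 5, 1]
Visit 9 → queue [0, 2, 5, 1]
Visit 0 → queue [2, 5, 1]
Visit 2 → queue [5, 1]
Visit 5 → queue [1]
Visit 1 → queue []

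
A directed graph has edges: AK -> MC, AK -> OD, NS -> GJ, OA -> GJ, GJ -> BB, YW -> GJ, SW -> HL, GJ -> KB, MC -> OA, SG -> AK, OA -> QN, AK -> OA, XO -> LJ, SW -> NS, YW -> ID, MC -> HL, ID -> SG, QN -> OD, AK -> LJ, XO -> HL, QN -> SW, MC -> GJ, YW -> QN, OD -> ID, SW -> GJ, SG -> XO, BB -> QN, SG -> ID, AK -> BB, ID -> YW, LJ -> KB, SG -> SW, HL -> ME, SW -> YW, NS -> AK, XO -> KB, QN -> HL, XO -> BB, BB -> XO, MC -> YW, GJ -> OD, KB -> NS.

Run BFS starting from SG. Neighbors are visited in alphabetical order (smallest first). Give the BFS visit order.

SG, AK, ID, SW, XO, BB, LJ, MC, OA, OD, YW, GJ, HL, NS, KB, QN, ME

Visit SG; enqueue AK, ID, SW, XO → queue [AK, ID, SW, XO]
Visit AK; enqueue BB, LJ, MC, OA, OD → queue [ID, SW, XO, BB, LJ, MC, OA, OD]
Visit ID; enqueue YW → queue [SW, XO, BB, LJ, MC, OA, OD, YW]
Visit SW; enqueue GJ, HL, NS → queue [XO, BB, LJ, MC, OA, OD, YW, GJ, HL, NS]
Visit XO; enqueue KB → queue [BB, LJ, MC, OA, OD, YW, GJ, HL, NS, KB]
Visit BB; enqueue QN → queue [LJ, MC, OA, OD, YW, GJ, HL, NS, KB, QN]
Visit LJ → queue [MC, OA, OD, YW, GJ, HL, NS, KB, QN]
Visit MC → queue [OA, OD, YW, GJ, HL, NS, KB, QN]
Visit OA → queue [OD, YW, GJ, HL, NS, KB, QN]
Visit OD → queue [YW, GJ, HL, NS, KB, QN]
Visit YW → queue [GJ, HL, NS, KB, QN]
Visit GJ → queue [HL, NS, KB, QN]
Visit HL; enqueue ME → queue [NS, KB, QN, ME]
Visit NS → queue [KB, QN, ME]
Visit KB → queue [QN, ME]
Visit QN → queue [ME]
Visit ME → queue []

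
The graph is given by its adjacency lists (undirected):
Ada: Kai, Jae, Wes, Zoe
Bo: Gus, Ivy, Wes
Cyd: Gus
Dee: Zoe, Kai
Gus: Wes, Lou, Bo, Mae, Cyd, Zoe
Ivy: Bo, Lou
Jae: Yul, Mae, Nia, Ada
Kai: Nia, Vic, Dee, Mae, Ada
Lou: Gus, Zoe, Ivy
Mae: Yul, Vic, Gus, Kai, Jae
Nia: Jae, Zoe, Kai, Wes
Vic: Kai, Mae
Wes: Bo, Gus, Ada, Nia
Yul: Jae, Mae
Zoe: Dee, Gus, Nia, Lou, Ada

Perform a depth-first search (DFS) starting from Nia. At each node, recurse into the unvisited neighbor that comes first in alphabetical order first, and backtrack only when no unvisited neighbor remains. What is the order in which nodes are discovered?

Visit Nia
Nia → Jae
Jae → Ada
Ada → Kai
Kai → Dee
Dee → Zoe
Zoe → Gus
Gus → Bo
Bo → Ivy
Ivy → Lou
Bo → Wes
Gus → Cyd
Gus → Mae
Mae → Vic
Mae → Yul

Nia, Jae, Ada, Kai, Dee, Zoe, Gus, Bo, Ivy, Lou, Wes, Cyd, Mae, Vic, Yul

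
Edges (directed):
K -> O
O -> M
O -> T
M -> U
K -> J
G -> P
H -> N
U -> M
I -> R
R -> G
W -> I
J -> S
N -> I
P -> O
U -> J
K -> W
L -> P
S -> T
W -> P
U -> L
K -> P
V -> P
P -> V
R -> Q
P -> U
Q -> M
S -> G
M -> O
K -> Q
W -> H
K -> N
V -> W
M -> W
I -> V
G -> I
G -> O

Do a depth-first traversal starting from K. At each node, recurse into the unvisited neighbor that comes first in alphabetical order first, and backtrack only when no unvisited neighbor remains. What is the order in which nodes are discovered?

Visit K
K → J
J → S
S → G
G → I
I → R
R → Q
Q → M
M → O
O → T
M → U
U → L
L → P
P → V
V → W
W → H
H → N

K -> J -> S -> G -> I -> R -> Q -> M -> O -> T -> U -> L -> P -> V -> W -> H -> N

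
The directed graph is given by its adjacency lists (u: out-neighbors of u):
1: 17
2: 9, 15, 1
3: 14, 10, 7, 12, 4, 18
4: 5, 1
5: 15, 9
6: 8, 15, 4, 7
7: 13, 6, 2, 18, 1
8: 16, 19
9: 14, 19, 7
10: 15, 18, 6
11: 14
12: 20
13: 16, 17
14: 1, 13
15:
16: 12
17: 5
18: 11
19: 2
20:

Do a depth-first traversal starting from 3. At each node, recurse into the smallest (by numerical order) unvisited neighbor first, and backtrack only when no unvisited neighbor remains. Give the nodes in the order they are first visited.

Visit 3
3 → 4
4 → 1
1 → 17
17 → 5
5 → 9
9 → 7
7 → 2
2 → 15
7 → 6
6 → 8
8 → 16
16 → 12
12 → 20
8 → 19
7 → 13
7 → 18
18 → 11
11 → 14
3 → 10

3, 4, 1, 17, 5, 9, 7, 2, 15, 6, 8, 16, 12, 20, 19, 13, 18, 11, 14, 10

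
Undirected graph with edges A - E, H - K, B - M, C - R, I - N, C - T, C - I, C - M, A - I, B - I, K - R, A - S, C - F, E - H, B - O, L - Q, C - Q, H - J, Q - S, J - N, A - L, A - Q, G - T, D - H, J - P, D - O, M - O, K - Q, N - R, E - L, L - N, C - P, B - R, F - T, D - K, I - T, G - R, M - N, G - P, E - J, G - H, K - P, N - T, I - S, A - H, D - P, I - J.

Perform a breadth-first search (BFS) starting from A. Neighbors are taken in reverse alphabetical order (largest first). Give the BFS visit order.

Visit A; enqueue S, Q, L, I, H, E → queue [S, Q, L, I, H, E]
Visit S → queue [Q, L, I, H, E]
Visit Q; enqueue K, C → queue [L, I, H, E, K, C]
Visit L; enqueue N → queue [I, H, E, K, C, N]
Visit I; enqueue T, J, B → queue [H, E, K, C, N, T, J, B]
Visit H; enqueue G, D → queue [E, K, C, N, T, J, B, G, D]
Visit E → queue [K, C, N, T, J, B, G, D]
Visit K; enqueue R, P → queue [C, N, T, J, B, G, D, R, P]
Visit C; enqueue M, F → queue [N, T, J, B, G, D, R, P, M, F]
Visit N → queue [T, J, B, G, D, R, P, M, F]
Visit T → queue [J, B, G, D, R, P, M, F]
Visit J → queue [B, G, D, R, P, M, F]
Visit B; enqueue O → queue [G, D, R, P, M, F, O]
Visit G → queue [D, R, P, M, F, O]
Visit D → queue [R, P, M, F, O]
Visit R → queue [P, M, F, O]
Visit P → queue [M, F, O]
Visit M → queue [F, O]
Visit F → queue [O]
Visit O → queue []

A S Q L I H E K C N T J B G D R P M F O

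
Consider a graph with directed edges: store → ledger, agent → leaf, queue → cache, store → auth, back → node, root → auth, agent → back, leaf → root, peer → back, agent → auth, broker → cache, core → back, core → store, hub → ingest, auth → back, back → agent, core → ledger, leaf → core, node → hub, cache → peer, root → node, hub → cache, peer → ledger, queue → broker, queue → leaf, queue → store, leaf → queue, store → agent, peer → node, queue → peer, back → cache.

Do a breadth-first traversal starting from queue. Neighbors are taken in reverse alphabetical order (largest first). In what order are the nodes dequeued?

queue, store, peer, leaf, cache, broker, ledger, auth, agent, node, back, root, core, hub, ingest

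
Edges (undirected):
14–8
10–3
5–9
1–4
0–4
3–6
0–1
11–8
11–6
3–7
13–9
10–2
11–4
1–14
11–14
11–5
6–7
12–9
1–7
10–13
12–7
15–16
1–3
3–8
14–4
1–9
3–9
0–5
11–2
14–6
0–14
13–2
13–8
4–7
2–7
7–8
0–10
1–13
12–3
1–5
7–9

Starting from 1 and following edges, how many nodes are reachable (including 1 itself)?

15

BFS from 1 visits: 1, 14, 13, 9, 7, 5, 4, 3, 0, 11, 8, 6, 10, 2, 12
Reachable nodes: 15 of 17 total.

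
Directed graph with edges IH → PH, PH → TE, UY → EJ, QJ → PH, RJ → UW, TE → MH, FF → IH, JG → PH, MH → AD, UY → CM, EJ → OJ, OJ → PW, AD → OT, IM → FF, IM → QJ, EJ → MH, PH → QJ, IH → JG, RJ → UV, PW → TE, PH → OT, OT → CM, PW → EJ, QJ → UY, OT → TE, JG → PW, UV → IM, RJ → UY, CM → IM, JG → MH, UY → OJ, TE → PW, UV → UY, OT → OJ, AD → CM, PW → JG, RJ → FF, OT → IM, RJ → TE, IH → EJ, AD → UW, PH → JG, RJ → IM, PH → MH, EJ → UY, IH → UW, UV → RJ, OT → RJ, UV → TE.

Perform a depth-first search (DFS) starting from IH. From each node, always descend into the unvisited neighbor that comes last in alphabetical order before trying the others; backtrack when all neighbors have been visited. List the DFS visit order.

IH -> UW -> PH -> TE -> PW -> JG -> MH -> AD -> OT -> RJ -> UY -> OJ -> EJ -> CM -> IM -> QJ -> FF -> UV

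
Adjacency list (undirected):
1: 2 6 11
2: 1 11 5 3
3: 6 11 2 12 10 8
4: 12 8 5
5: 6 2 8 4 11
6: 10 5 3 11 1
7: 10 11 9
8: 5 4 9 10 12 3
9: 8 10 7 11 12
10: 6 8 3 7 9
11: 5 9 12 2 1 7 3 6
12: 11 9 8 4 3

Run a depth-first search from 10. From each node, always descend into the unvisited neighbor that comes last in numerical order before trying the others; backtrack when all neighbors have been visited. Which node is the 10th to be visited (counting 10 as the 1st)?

Visit 10
10 → 9
9 → 12
12 → 11
11 → 7
11 → 6
6 → 5
5 → 8
8 → 4
8 → 3
3 → 2
2 → 1

Visit order: 10, 9, 12, 11, 7, 6, 5, 8, 4, 3, 2, 1

3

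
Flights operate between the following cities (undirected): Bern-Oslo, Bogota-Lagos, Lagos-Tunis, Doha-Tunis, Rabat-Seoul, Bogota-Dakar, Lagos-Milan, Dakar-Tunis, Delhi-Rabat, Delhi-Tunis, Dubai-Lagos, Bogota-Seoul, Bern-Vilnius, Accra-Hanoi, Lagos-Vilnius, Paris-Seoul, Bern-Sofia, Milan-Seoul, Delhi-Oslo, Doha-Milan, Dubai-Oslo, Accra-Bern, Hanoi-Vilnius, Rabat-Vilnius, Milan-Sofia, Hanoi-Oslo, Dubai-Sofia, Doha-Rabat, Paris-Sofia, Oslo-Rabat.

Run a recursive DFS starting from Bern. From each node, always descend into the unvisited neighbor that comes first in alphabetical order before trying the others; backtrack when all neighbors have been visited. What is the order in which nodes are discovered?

Visit Bern
Bern → Accra
Accra → Hanoi
Hanoi → Oslo
Oslo → Delhi
Delhi → Rabat
Rabat → Doha
Doha → Milan
Milan → Lagos
Lagos → Bogota
Bogota → Dakar
Dakar → Tunis
Bogota → Seoul
Seoul → Paris
Paris → Sofia
Sofia → Dubai
Lagos → Vilnius

Bern, Accra, Hanoi, Oslo, Delhi, Rabat, Doha, Milan, Lagos, Bogota, Dakar, Tunis, Seoul, Paris, Sofia, Dubai, Vilnius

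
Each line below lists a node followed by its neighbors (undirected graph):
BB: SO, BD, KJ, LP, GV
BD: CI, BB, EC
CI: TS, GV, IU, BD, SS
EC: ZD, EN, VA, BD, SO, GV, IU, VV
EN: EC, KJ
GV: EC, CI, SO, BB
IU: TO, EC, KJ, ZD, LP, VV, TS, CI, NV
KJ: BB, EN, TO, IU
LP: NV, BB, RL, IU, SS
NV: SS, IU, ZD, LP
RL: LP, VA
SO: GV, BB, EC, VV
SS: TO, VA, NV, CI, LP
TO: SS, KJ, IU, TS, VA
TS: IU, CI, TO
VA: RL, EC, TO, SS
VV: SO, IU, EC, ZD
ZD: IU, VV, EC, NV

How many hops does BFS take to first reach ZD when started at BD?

2

Level 0: BD
Level 1: BB, CI, EC
Level 2: EN, GV, IU, KJ, LP, SO, SS, TS, VA, VV, ZD
Level 3: NV, RL, TO
ZD first appears at level 2.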